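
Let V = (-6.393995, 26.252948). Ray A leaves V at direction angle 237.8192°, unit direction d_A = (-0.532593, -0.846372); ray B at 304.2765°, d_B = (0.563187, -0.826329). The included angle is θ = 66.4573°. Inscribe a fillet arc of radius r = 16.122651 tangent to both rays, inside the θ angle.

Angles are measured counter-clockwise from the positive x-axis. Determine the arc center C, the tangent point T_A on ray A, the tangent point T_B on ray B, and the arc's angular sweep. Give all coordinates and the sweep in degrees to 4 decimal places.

center=(-5.8559,-3.1640) T_A=(-19.5017,5.4228) T_B=(7.4667,5.9161) sweep=113.5427

bisector direction at 271.0478° = (0.018287,-0.999833)
center distance |VC| = r/sin(θ/2) = 16.122651/sin(33.2287°) = 29.421886
C = V + |VC|·bis = (-5.8559,-3.1640)
T_A = V + ((C−V)·d_A)·d_A = V + 24.6111·d_A = (-19.5017,5.4228)
T_B = V + ((C−V)·d_B)·d_B = V + 24.6111·d_B = (7.4667,5.9161)
sweep = 180° − θ = 113.5427°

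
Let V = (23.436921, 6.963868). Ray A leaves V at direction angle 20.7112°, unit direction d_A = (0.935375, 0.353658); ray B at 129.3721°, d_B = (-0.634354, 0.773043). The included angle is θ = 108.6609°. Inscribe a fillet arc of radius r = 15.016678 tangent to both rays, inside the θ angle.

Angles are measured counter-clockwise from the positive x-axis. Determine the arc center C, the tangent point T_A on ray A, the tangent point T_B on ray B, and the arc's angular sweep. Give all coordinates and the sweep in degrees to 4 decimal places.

center=(28.2081,24.8220) T_A=(33.5188,10.7758) T_B=(16.5995,15.2961) sweep=71.3391

bisector direction at 75.0417° = (0.258117,0.966114)
center distance |VC| = r/sin(θ/2) = 15.016678/sin(54.3304°) = 18.484487
C = V + |VC|·bis = (28.2081,24.8220)
T_A = V + ((C−V)·d_A)·d_A = V + 10.7785·d_A = (33.5188,10.7758)
T_B = V + ((C−V)·d_B)·d_B = V + 10.7785·d_B = (16.5995,15.2961)
sweep = 180° − θ = 71.3391°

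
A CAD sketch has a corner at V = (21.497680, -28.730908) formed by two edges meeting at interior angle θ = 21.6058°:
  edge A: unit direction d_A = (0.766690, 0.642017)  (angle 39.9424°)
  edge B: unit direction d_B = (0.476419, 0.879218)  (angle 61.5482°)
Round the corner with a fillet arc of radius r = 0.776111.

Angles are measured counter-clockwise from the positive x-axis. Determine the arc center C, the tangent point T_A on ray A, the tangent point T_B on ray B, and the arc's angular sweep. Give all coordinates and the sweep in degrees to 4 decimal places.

center=(24.1178,-25.5245) T_A=(24.6161,-26.1196) T_B=(23.4355,-25.1548) sweep=158.3942

bisector direction at 50.7453° = (0.632769,0.774341)
center distance |VC| = r/sin(θ/2) = 0.776111/sin(10.8029°) = 4.140782
C = V + |VC|·bis = (24.1178,-25.5245)
T_A = V + ((C−V)·d_A)·d_A = V + 4.0674·d_A = (24.6161,-26.1196)
T_B = V + ((C−V)·d_B)·d_B = V + 4.0674·d_B = (23.4355,-25.1548)
sweep = 180° − θ = 158.3942°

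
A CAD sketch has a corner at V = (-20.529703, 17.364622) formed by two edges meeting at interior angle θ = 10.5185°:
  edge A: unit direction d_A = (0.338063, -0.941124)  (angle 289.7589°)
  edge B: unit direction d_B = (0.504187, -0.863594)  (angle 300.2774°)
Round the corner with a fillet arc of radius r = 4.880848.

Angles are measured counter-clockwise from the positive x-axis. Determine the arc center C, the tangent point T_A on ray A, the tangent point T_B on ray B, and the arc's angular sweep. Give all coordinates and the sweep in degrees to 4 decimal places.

bisector direction at 295.0181° = (0.422905,-0.906174)
center distance |VC| = r/sin(θ/2) = 4.880848/sin(5.2592°) = 53.248103
C = V + |VC|·bis = (1.9892,-30.8874)
T_A = V + ((C−V)·d_A)·d_A = V + 53.0239·d_A = (-2.6043,-32.5375)
T_B = V + ((C−V)·d_B)·d_B = V + 53.0239·d_B = (6.2043,-28.4266)
sweep = 180° − θ = 169.4815°

center=(1.9892,-30.8874) T_A=(-2.6043,-32.5375) T_B=(6.2043,-28.4266) sweep=169.4815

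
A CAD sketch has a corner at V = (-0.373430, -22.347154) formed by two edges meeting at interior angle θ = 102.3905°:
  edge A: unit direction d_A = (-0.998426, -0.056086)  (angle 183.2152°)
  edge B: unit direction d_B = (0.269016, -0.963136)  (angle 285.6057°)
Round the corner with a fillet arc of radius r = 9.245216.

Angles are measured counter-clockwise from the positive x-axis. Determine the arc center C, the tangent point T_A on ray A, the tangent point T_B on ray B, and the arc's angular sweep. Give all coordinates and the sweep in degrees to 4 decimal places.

center=(-7.2778,-31.9948) T_A=(-7.7963,-22.7641) T_B=(1.6266,-29.5077) sweep=77.6095

bisector direction at 234.4105° = (-0.581975,-0.813207)
center distance |VC| = r/sin(θ/2) = 9.245216/sin(51.1953°) = 11.863701
C = V + |VC|·bis = (-7.2778,-31.9948)
T_A = V + ((C−V)·d_A)·d_A = V + 7.4346·d_A = (-7.7963,-22.7641)
T_B = V + ((C−V)·d_B)·d_B = V + 7.4346·d_B = (1.6266,-29.5077)
sweep = 180° − θ = 77.6095°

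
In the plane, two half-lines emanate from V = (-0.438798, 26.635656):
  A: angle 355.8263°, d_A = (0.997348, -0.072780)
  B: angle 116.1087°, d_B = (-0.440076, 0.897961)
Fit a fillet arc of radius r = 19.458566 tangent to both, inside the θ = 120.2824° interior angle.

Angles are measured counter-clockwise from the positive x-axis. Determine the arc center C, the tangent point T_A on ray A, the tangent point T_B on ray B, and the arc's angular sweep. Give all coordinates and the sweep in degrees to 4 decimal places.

center=(12.1183,45.2296) T_A=(10.7021,25.8227) T_B=(-5.3547,36.6664) sweep=59.7176

bisector direction at 55.9675° = (0.559663,0.828720)
center distance |VC| = r/sin(θ/2) = 19.458566/sin(60.1412°) = 22.436961
C = V + |VC|·bis = (12.1183,45.2296)
T_A = V + ((C−V)·d_A)·d_A = V + 11.1706·d_A = (10.7021,25.8227)
T_B = V + ((C−V)·d_B)·d_B = V + 11.1706·d_B = (-5.3547,36.6664)
sweep = 180° − θ = 59.7176°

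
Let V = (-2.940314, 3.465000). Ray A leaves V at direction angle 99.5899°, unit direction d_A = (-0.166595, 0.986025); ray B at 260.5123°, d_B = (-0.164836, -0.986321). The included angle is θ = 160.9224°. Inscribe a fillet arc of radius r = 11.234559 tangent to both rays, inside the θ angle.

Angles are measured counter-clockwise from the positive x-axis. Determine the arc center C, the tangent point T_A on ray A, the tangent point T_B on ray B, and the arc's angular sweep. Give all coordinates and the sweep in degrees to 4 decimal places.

bisector direction at 180.0511° = (-1.000000,-0.000892)
center distance |VC| = r/sin(θ/2) = 11.234559/sin(80.4612°) = 11.392070
C = V + |VC|·bis = (-14.3324,3.4548)
T_A = V + ((C−V)·d_A)·d_A = V + 1.8878·d_A = (-3.2548,5.3265)
T_B = V + ((C−V)·d_B)·d_B = V + 1.8878·d_B = (-3.2515,1.6030)
sweep = 180° − θ = 19.0776°

center=(-14.3324,3.4548) T_A=(-3.2548,5.3265) T_B=(-3.2515,1.6030) sweep=19.0776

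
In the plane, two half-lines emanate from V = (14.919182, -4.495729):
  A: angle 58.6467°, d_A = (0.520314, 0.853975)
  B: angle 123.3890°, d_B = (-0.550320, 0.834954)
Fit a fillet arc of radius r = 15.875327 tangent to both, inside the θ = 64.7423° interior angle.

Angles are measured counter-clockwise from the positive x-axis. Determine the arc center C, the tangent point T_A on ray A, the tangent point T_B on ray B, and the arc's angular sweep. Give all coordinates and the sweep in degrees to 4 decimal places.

bisector direction at 91.0179° = (-0.017764,0.999842)
center distance |VC| = r/sin(θ/2) = 15.875327/sin(32.3712°) = 29.651251
C = V + |VC|·bis = (14.3925,25.1508)
T_A = V + ((C−V)·d_A)·d_A = V + 25.0434·d_A = (27.9496,16.8907)
T_B = V + ((C−V)·d_B)·d_B = V + 25.0434·d_B = (1.1373,16.4143)
sweep = 180° − θ = 115.2577°

center=(14.3925,25.1508) T_A=(27.9496,16.8907) T_B=(1.1373,16.4143) sweep=115.2577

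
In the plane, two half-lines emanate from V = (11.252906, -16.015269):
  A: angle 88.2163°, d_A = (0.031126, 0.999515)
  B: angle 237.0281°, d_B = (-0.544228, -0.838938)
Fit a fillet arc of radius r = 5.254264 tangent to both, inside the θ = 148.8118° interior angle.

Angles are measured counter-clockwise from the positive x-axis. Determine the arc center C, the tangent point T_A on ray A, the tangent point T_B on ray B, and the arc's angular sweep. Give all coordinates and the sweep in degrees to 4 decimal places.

center=(6.0468,-14.3860) T_A=(11.2986,-14.5495) T_B=(10.4548,-17.2455) sweep=31.1882

bisector direction at 162.6222° = (-0.954356,0.298671)
center distance |VC| = r/sin(θ/2) = 5.254264/sin(74.4059°) = 5.455064
C = V + |VC|·bis = (6.0468,-14.3860)
T_A = V + ((C−V)·d_A)·d_A = V + 1.4664·d_A = (11.2986,-14.5495)
T_B = V + ((C−V)·d_B)·d_B = V + 1.4664·d_B = (10.4548,-17.2455)
sweep = 180° − θ = 31.1882°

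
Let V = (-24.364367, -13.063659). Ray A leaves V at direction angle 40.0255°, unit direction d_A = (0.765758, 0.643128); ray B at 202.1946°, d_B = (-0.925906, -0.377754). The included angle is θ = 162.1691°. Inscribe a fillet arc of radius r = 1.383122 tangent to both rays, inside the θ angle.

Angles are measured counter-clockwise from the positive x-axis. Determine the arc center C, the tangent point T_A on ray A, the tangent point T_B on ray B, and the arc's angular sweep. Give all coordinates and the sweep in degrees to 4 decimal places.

center=(-25.0877,-11.8650) T_A=(-24.1982,-12.9241) T_B=(-24.5653,-13.1456) sweep=17.8309

bisector direction at 121.1100° = (-0.516684,0.856176)
center distance |VC| = r/sin(θ/2) = 1.383122/sin(81.0845°) = 1.400037
C = V + |VC|·bis = (-25.0877,-11.8650)
T_A = V + ((C−V)·d_A)·d_A = V + 0.2170·d_A = (-24.1982,-12.9241)
T_B = V + ((C−V)·d_B)·d_B = V + 0.2170·d_B = (-24.5653,-13.1456)
sweep = 180° − θ = 17.8309°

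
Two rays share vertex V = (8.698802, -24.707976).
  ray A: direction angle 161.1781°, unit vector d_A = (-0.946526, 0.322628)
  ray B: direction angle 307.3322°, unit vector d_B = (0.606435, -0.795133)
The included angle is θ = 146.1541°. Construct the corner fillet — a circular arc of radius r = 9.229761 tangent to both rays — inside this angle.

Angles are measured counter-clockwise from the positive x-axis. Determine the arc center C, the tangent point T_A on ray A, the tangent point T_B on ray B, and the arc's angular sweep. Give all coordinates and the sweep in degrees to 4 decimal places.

center=(3.0629,-32.5382) T_A=(6.0407,-23.8020) T_B=(10.4018,-26.9409) sweep=33.8459

bisector direction at 234.2551° = (-0.584177,-0.811626)
center distance |VC| = r/sin(θ/2) = 9.229761/sin(73.0770°) = 9.647527
C = V + |VC|·bis = (3.0629,-32.5382)
T_A = V + ((C−V)·d_A)·d_A = V + 2.8083·d_A = (6.0407,-23.8020)
T_B = V + ((C−V)·d_B)·d_B = V + 2.8083·d_B = (10.4018,-26.9409)
sweep = 180° − θ = 33.8459°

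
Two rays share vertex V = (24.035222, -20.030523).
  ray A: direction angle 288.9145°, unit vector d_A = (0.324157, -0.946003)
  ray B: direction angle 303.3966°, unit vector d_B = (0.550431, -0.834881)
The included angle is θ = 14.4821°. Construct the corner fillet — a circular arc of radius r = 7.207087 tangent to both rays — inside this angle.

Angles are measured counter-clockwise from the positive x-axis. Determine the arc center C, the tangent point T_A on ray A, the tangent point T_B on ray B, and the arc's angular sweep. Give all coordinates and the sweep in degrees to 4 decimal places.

bisector direction at 296.1555° = (0.440810,-0.897601)
center distance |VC| = r/sin(θ/2) = 7.207087/sin(7.2411°) = 57.179132
C = V + |VC|·bis = (49.2403,-71.3545)
T_A = V + ((C−V)·d_A)·d_A = V + 56.7231·d_A = (42.4224,-73.6908)
T_B = V + ((C−V)·d_B)·d_B = V + 56.7231·d_B = (55.2574,-67.3875)
sweep = 180° − θ = 165.5179°

center=(49.2403,-71.3545) T_A=(42.4224,-73.6908) T_B=(55.2574,-67.3875) sweep=165.5179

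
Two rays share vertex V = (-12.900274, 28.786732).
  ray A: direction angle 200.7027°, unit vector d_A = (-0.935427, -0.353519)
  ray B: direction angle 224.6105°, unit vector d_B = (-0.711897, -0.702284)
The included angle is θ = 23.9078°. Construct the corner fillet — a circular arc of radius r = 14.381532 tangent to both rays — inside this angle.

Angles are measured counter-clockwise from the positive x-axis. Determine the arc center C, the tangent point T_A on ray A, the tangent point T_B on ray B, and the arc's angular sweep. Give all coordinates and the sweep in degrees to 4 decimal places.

center=(-71.3583,-8.6802) T_A=(-76.4424,4.7727) T_B=(-61.2584,-18.9183) sweep=156.0922

bisector direction at 212.6566° = (-0.841920,-0.539603)
center distance |VC| = r/sin(θ/2) = 14.381532/sin(11.9539°) = 69.434202
C = V + |VC|·bis = (-71.3583,-8.6802)
T_A = V + ((C−V)·d_A)·d_A = V + 67.9285·d_A = (-76.4424,4.7727)
T_B = V + ((C−V)·d_B)·d_B = V + 67.9285·d_B = (-61.2584,-18.9183)
sweep = 180° − θ = 156.0922°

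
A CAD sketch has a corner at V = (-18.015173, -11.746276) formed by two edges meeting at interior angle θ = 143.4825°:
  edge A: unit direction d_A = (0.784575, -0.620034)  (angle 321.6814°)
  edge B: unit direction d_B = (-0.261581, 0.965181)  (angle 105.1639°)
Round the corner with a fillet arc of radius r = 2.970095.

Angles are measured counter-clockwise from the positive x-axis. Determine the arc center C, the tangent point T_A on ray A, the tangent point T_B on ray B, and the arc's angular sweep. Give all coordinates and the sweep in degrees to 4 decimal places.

bisector direction at 33.4226° = (0.834630,0.550811)
center distance |VC| = r/sin(θ/2) = 2.970095/sin(71.7412°) = 3.127564
C = V + |VC|·bis = (-15.4048,-10.0236)
T_A = V + ((C−V)·d_A)·d_A = V + 0.9799·d_A = (-17.2464,-12.3538)
T_B = V + ((C−V)·d_B)·d_B = V + 0.9799·d_B = (-18.2715,-10.8005)
sweep = 180° − θ = 36.5175°

center=(-15.4048,-10.0236) T_A=(-17.2464,-12.3538) T_B=(-18.2715,-10.8005) sweep=36.5175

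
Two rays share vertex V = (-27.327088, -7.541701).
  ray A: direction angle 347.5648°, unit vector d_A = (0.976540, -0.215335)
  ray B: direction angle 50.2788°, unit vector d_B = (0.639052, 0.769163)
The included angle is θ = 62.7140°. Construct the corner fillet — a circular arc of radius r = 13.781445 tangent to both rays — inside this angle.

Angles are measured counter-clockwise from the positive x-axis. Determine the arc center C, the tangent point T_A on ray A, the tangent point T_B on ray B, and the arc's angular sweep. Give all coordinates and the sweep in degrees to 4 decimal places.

bisector direction at 18.9218° = (0.945962,0.324277)
center distance |VC| = r/sin(θ/2) = 13.781445/sin(31.3570°) = 26.483990
C = V + |VC|·bis = (-2.2742,1.0465)
T_A = V + ((C−V)·d_A)·d_A = V + 22.6158·d_A = (-5.2419,-12.4117)
T_B = V + ((C−V)·d_B)·d_B = V + 22.6158·d_B = (-12.8744,9.8535)
sweep = 180° − θ = 117.2860°

center=(-2.2742,1.0465) T_A=(-5.2419,-12.4117) T_B=(-12.8744,9.8535) sweep=117.2860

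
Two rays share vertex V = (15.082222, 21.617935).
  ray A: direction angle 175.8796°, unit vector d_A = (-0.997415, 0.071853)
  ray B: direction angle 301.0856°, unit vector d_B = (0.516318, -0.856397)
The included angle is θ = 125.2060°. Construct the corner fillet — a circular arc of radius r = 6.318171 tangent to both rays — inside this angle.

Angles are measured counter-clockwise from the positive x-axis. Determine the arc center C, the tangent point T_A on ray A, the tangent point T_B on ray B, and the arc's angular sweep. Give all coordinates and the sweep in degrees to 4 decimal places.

bisector direction at 238.4826° = (-0.522757,-0.852481)
center distance |VC| = r/sin(θ/2) = 6.318171/sin(62.6030°) = 7.116344
C = V + |VC|·bis = (11.3621,15.5514)
T_A = V + ((C−V)·d_A)·d_A = V + 3.2746·d_A = (11.8161,21.8532)
T_B = V + ((C−V)·d_B)·d_B = V + 3.2746·d_B = (16.7730,18.8136)
sweep = 180° − θ = 54.7940°

center=(11.3621,15.5514) T_A=(11.8161,21.8532) T_B=(16.7730,18.8136) sweep=54.7940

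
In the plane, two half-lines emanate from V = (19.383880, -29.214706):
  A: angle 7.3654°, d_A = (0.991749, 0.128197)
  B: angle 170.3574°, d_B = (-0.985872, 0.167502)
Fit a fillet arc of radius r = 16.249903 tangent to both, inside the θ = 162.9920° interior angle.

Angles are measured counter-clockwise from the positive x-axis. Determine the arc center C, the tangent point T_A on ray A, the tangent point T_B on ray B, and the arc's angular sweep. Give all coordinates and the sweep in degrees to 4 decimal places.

bisector direction at 88.8614° = (0.019871,0.999803)
center distance |VC| = r/sin(θ/2) = 16.249903/sin(81.4960°) = 16.430548
C = V + |VC|·bis = (19.7104,-12.7874)
T_A = V + ((C−V)·d_A)·d_A = V + 2.4297·d_A = (21.7936,-28.9032)
T_B = V + ((C−V)·d_B)·d_B = V + 2.4297·d_B = (16.9885,-28.8077)
sweep = 180° − θ = 17.0080°

center=(19.7104,-12.7874) T_A=(21.7936,-28.9032) T_B=(16.9885,-28.8077) sweep=17.0080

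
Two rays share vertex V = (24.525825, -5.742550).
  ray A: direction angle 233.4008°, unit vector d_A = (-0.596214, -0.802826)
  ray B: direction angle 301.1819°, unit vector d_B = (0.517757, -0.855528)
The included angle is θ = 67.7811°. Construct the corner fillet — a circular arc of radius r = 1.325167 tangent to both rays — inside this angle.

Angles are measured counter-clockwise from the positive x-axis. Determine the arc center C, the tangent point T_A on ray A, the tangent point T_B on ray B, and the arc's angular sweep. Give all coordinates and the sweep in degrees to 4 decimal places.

center=(24.4135,-8.1164) T_A=(23.3496,-7.3263) T_B=(25.5472,-7.4303) sweep=112.2189

bisector direction at 267.2914° = (-0.047257,-0.998883)
center distance |VC| = r/sin(θ/2) = 1.325167/sin(33.8905°) = 2.376520
C = V + |VC|·bis = (24.4135,-8.1164)
T_A = V + ((C−V)·d_A)·d_A = V + 1.9728·d_A = (23.3496,-7.3263)
T_B = V + ((C−V)·d_B)·d_B = V + 1.9728·d_B = (25.5472,-7.4303)
sweep = 180° − θ = 112.2189°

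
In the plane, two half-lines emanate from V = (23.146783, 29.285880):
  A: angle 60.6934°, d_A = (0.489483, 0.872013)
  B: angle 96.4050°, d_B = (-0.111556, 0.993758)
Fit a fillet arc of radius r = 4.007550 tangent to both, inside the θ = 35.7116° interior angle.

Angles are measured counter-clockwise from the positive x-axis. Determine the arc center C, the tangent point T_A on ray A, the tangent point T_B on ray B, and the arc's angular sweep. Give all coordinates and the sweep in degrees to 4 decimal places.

bisector direction at 78.5492° = (0.198526,0.980096)
center distance |VC| = r/sin(θ/2) = 4.007550/sin(17.8558°) = 13.069983
C = V + |VC|·bis = (25.7415,42.0957)
T_A = V + ((C−V)·d_A)·d_A = V + 12.4404·d_A = (29.2362,40.1341)
T_B = V + ((C−V)·d_B)·d_B = V + 12.4404·d_B = (21.7590,41.6486)
sweep = 180° − θ = 144.2884°

center=(25.7415,42.0957) T_A=(29.2362,40.1341) T_B=(21.7590,41.6486) sweep=144.2884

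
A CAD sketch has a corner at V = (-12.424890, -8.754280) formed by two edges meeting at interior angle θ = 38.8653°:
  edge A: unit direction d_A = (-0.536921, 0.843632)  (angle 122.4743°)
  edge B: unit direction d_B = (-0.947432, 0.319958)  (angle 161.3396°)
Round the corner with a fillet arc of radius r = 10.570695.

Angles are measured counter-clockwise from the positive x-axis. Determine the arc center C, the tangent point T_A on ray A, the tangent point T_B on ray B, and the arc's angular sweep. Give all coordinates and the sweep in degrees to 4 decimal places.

center=(-37.4302,10.8475) T_A=(-28.5125,16.5231) T_B=(-40.8124,0.8325) sweep=141.1347

bisector direction at 141.9069° = (-0.787010,0.616940)
center distance |VC| = r/sin(θ/2) = 10.570695/sin(19.4326°) = 31.772589
C = V + |VC|·bis = (-37.4302,10.8475)
T_A = V + ((C−V)·d_A)·d_A = V + 29.9626·d_A = (-28.5125,16.5231)
T_B = V + ((C−V)·d_B)·d_B = V + 29.9626·d_B = (-40.8124,0.8325)
sweep = 180° − θ = 141.1347°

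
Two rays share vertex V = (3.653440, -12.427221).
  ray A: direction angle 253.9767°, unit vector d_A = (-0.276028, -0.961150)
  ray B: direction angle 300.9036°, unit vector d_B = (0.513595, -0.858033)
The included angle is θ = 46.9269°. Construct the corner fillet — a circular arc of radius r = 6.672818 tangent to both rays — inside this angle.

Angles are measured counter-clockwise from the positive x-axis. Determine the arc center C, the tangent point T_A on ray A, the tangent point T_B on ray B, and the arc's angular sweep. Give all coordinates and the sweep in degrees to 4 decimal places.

bisector direction at 277.4402° = (0.129490,-0.991581)
center distance |VC| = r/sin(θ/2) = 6.672818/sin(23.4635°) = 16.758970
C = V + |VC|·bis = (5.8236,-29.0451)
T_A = V + ((C−V)·d_A)·d_A = V + 15.3732·d_A = (-0.5900,-27.2032)
T_B = V + ((C−V)·d_B)·d_B = V + 15.3732·d_B = (11.5491,-25.6180)
sweep = 180° − θ = 133.0731°

center=(5.8236,-29.0451) T_A=(-0.5900,-27.2032) T_B=(11.5491,-25.6180) sweep=133.0731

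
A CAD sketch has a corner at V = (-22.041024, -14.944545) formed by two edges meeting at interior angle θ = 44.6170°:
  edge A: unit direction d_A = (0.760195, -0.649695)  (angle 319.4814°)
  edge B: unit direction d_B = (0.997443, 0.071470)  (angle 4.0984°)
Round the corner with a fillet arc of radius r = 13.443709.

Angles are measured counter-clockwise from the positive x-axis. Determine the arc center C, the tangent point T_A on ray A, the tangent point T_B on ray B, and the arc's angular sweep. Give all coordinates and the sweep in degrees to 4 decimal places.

center=(11.6013,-26.0122) T_A=(2.8670,-36.2320) T_B=(10.6405,-12.6028) sweep=135.3830

bisector direction at 341.7899° = (0.949917,-0.312502)
center distance |VC| = r/sin(θ/2) = 13.443709/sin(22.3085°) = 35.416076
C = V + |VC|·bis = (11.6013,-26.0122)
T_A = V + ((C−V)·d_A)·d_A = V + 32.7653·d_A = (2.8670,-36.2320)
T_B = V + ((C−V)·d_B)·d_B = V + 32.7653·d_B = (10.6405,-12.6028)
sweep = 180° − θ = 135.3830°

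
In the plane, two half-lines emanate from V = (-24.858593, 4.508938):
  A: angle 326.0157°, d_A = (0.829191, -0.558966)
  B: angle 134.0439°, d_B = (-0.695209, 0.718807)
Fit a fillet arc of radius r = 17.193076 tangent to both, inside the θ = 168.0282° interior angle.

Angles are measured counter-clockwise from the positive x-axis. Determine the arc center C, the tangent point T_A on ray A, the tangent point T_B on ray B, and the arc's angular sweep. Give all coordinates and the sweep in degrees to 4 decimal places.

bisector direction at 50.0298° = (0.642389,0.766379)
center distance |VC| = r/sin(θ/2) = 17.193076/sin(84.0141°) = 17.287334
C = V + |VC|·bis = (-13.7534,17.7576)
T_A = V + ((C−V)·d_A)·d_A = V + 1.8028·d_A = (-23.3637,3.5012)
T_B = V + ((C−V)·d_B)·d_B = V + 1.8028·d_B = (-26.1119,5.8048)
sweep = 180° − θ = 11.9718°

center=(-13.7534,17.7576) T_A=(-23.3637,3.5012) T_B=(-26.1119,5.8048) sweep=11.9718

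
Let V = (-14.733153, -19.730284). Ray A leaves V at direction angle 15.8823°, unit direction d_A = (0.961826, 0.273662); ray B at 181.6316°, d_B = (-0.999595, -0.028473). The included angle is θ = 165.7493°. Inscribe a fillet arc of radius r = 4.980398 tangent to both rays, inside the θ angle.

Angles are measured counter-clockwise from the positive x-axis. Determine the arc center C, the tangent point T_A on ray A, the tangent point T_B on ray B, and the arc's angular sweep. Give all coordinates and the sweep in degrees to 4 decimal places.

bisector direction at 98.7570° = (-0.152243,0.988343)
center distance |VC| = r/sin(θ/2) = 4.980398/sin(82.8747°) = 5.019160
C = V + |VC|·bis = (-15.4973,-14.7696)
T_A = V + ((C−V)·d_A)·d_A = V + 0.6226·d_A = (-14.1343,-19.5599)
T_B = V + ((C−V)·d_B)·d_B = V + 0.6226·d_B = (-15.3555,-19.7480)
sweep = 180° − θ = 14.2507°

center=(-15.4973,-14.7696) T_A=(-14.1343,-19.5599) T_B=(-15.3555,-19.7480) sweep=14.2507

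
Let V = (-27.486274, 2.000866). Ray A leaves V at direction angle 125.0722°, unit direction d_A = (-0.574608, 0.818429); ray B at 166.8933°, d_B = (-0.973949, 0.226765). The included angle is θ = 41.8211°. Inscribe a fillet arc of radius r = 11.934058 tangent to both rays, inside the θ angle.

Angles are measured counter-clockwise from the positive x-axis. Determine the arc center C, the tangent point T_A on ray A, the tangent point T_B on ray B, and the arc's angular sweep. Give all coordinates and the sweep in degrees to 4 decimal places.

bisector direction at 145.9828° = (-0.828869,0.559442)
center distance |VC| = r/sin(θ/2) = 11.934058/sin(20.9106°) = 33.437162
C = V + |VC|·bis = (-55.2013,20.7070)
T_A = V + ((C−V)·d_A)·d_A = V + 31.2349·d_A = (-45.4341,27.5644)
T_B = V + ((C−V)·d_B)·d_B = V + 31.2349·d_B = (-57.9075,9.0839)
sweep = 180° − θ = 138.1789°

center=(-55.2013,20.7070) T_A=(-45.4341,27.5644) T_B=(-57.9075,9.0839) sweep=138.1789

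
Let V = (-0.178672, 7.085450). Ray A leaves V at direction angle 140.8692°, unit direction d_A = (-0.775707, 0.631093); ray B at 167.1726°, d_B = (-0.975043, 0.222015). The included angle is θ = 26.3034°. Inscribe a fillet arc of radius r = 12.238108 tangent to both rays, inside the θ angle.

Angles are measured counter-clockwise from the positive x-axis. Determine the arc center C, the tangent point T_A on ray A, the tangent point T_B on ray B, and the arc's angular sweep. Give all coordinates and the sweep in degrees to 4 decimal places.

center=(-48.5305,30.6464) T_A=(-40.8071,40.1396) T_B=(-51.2475,18.7137) sweep=153.6966

bisector direction at 154.0209° = (-0.898954,0.438043)
center distance |VC| = r/sin(θ/2) = 12.238108/sin(13.1517°) = 53.786773
C = V + |VC|·bis = (-48.5305,30.6464)
T_A = V + ((C−V)·d_A)·d_A = V + 52.3760·d_A = (-40.8071,40.1396)
T_B = V + ((C−V)·d_B)·d_B = V + 52.3760·d_B = (-51.2475,18.7137)
sweep = 180° − θ = 153.6966°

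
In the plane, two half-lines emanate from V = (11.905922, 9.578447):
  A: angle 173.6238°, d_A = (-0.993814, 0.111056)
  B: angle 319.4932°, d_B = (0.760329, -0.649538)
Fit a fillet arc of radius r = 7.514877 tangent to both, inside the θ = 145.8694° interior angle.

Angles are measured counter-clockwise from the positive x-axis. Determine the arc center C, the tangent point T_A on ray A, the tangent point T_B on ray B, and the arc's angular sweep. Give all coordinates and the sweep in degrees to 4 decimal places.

center=(8.7787,2.3663) T_A=(9.6133,9.8346) T_B=(13.6599,8.0800) sweep=34.1306

bisector direction at 246.5585° = (-0.397813,-0.917467)
center distance |VC| = r/sin(θ/2) = 7.514877/sin(72.9347°) = 7.860989
C = V + |VC|·bis = (8.7787,2.3663)
T_A = V + ((C−V)·d_A)·d_A = V + 2.3069·d_A = (9.6133,9.8346)
T_B = V + ((C−V)·d_B)·d_B = V + 2.3069·d_B = (13.6599,8.0800)
sweep = 180° − θ = 34.1306°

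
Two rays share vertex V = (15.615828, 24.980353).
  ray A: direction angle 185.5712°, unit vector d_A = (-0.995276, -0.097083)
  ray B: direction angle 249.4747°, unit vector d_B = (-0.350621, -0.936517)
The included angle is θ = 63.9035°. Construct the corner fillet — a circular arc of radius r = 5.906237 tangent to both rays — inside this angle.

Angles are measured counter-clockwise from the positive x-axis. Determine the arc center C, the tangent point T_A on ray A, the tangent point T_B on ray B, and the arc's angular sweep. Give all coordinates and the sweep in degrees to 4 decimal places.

bisector direction at 217.5229° = (-0.793109,-0.609079)
center distance |VC| = r/sin(θ/2) = 5.906237/sin(31.9518°) = 11.160586
C = V + |VC|·bis = (6.7643,18.1827)
T_A = V + ((C−V)·d_A)·d_A = V + 9.4697·d_A = (6.1909,24.0610)
T_B = V + ((C−V)·d_B)·d_B = V + 9.4697·d_B = (12.2956,16.1118)
sweep = 180° − θ = 116.0965°

center=(6.7643,18.1827) T_A=(6.1909,24.0610) T_B=(12.2956,16.1118) sweep=116.0965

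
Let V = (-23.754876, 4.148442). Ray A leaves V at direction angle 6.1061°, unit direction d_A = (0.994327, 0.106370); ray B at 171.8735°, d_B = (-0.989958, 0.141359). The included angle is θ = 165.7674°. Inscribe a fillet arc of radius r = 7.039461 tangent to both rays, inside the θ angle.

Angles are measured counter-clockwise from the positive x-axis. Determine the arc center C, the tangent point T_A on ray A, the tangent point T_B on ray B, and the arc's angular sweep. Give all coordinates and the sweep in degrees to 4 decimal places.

center=(-23.6298,11.2414) T_A=(-22.8810,4.2419) T_B=(-24.6249,4.2727) sweep=14.2326

bisector direction at 88.9898° = (0.017630,0.999845)
center distance |VC| = r/sin(θ/2) = 7.039461/sin(82.8837°) = 7.094109
C = V + |VC|·bis = (-23.6298,11.2414)
T_A = V + ((C−V)·d_A)·d_A = V + 0.8788·d_A = (-22.8810,4.2419)
T_B = V + ((C−V)·d_B)·d_B = V + 0.8788·d_B = (-24.6249,4.2727)
sweep = 180° − θ = 14.2326°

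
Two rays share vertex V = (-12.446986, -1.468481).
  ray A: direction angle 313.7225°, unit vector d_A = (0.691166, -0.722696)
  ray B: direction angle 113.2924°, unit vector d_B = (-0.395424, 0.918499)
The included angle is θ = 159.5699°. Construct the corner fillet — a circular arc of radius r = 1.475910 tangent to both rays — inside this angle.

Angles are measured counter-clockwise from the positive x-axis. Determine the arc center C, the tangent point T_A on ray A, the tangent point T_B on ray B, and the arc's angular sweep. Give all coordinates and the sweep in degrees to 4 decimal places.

bisector direction at 33.5075° = (0.833814,0.552045)
center distance |VC| = r/sin(θ/2) = 1.475910/sin(79.7849°) = 1.499681
C = V + |VC|·bis = (-11.1965,-0.6406)
T_A = V + ((C−V)·d_A)·d_A = V + 0.2660·d_A = (-12.2632,-1.6607)
T_B = V + ((C−V)·d_B)·d_B = V + 0.2660·d_B = (-12.5522,-1.2242)
sweep = 180° − θ = 20.4301°

center=(-11.1965,-0.6406) T_A=(-12.2632,-1.6607) T_B=(-12.5522,-1.2242) sweep=20.4301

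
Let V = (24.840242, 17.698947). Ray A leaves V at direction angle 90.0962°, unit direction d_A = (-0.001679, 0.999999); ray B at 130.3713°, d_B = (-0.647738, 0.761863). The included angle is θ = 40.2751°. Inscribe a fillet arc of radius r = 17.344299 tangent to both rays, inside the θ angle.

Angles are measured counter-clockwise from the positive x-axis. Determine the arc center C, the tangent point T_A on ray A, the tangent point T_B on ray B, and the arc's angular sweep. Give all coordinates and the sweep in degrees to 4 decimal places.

center=(7.4166,64.9692) T_A=(24.7608,64.9983) T_B=(-5.7974,53.7346) sweep=139.7249

bisector direction at 110.2338° = (-0.345851,0.938289)
center distance |VC| = r/sin(θ/2) = 17.344299/sin(20.1376°) = 50.379189
C = V + |VC|·bis = (7.4166,64.9692)
T_A = V + ((C−V)·d_A)·d_A = V + 47.2994·d_A = (24.7608,64.9983)
T_B = V + ((C−V)·d_B)·d_B = V + 47.2994·d_B = (-5.7974,53.7346)
sweep = 180° − θ = 139.7249°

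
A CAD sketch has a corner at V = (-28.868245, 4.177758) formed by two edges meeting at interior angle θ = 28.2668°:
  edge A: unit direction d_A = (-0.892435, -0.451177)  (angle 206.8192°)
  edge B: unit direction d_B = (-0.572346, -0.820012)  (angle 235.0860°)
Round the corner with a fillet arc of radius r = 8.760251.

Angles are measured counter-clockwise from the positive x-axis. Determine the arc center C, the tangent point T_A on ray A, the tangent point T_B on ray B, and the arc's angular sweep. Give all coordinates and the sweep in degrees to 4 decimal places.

center=(-55.9638,-19.3367) T_A=(-59.9162,-11.5188) T_B=(-48.7803,-24.3506) sweep=151.7332

bisector direction at 220.9526° = (-0.755252,-0.655434)
center distance |VC| = r/sin(θ/2) = 8.760251/sin(14.1334°) = 35.876151
C = V + |VC|·bis = (-55.9638,-19.3367)
T_A = V + ((C−V)·d_A)·d_A = V + 34.7902·d_A = (-59.9162,-11.5188)
T_B = V + ((C−V)·d_B)·d_B = V + 34.7902·d_B = (-48.7803,-24.3506)
sweep = 180° − θ = 151.7332°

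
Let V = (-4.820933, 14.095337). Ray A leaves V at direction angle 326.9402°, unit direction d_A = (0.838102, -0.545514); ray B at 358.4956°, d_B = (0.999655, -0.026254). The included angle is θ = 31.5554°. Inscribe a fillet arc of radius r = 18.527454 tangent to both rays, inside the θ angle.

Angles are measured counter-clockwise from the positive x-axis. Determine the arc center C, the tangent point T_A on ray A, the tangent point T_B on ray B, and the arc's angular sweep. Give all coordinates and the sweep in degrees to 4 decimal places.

bisector direction at 342.7179° = (0.954854,-0.297077)
center distance |VC| = r/sin(θ/2) = 18.527454/sin(15.7777°) = 68.139257
C = V + |VC|·bis = (60.2421,-6.1472)
T_A = V + ((C−V)·d_A)·d_A = V + 65.5720·d_A = (50.1351,-21.6751)
T_B = V + ((C−V)·d_B)·d_B = V + 65.5720·d_B = (60.7285,12.3738)
sweep = 180° − θ = 148.4446°

center=(60.2421,-6.1472) T_A=(50.1351,-21.6751) T_B=(60.7285,12.3738) sweep=148.4446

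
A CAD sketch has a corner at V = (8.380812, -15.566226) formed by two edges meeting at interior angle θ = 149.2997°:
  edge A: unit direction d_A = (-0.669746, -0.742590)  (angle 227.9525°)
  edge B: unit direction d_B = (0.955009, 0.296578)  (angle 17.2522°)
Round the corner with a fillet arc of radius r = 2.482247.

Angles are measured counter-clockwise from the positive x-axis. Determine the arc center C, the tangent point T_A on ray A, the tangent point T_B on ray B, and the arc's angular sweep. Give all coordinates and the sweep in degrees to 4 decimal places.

center=(9.7677,-17.7347) T_A=(7.9244,-16.0722) T_B=(9.0316,-15.3641) sweep=30.7003

bisector direction at 302.6024° = (0.538805,-0.842430)
center distance |VC| = r/sin(θ/2) = 2.482247/sin(74.6499°) = 2.574074
C = V + |VC|·bis = (9.7677,-17.7347)
T_A = V + ((C−V)·d_A)·d_A = V + 0.6814·d_A = (7.9244,-16.0722)
T_B = V + ((C−V)·d_B)·d_B = V + 0.6814·d_B = (9.0316,-15.3641)
sweep = 180° − θ = 30.7003°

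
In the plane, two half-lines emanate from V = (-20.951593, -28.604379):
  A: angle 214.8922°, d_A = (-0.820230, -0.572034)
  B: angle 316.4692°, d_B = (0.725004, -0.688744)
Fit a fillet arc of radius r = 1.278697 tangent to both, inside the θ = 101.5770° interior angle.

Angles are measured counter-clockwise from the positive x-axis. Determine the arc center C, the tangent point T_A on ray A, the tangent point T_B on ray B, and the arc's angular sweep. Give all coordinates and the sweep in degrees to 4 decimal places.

center=(-21.0759,-30.2500) T_A=(-21.8073,-29.2012) T_B=(-20.1952,-29.3230) sweep=78.4230

bisector direction at 265.6807° = (-0.075315,-0.997160)
center distance |VC| = r/sin(θ/2) = 1.278697/sin(50.7885°) = 1.650320
C = V + |VC|·bis = (-21.0759,-30.2500)
T_A = V + ((C−V)·d_A)·d_A = V + 1.0433·d_A = (-21.8073,-29.2012)
T_B = V + ((C−V)·d_B)·d_B = V + 1.0433·d_B = (-20.1952,-29.3230)
sweep = 180° − θ = 78.4230°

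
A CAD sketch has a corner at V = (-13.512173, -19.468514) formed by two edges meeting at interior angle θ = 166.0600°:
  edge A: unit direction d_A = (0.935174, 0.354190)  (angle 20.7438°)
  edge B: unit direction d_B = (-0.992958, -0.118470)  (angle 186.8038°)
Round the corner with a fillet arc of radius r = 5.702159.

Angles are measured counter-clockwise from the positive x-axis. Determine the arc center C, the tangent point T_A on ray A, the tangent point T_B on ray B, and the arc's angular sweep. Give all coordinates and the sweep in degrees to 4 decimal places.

center=(-14.8799,-13.8891) T_A=(-12.8603,-19.2216) T_B=(-14.2044,-19.5511) sweep=13.9400

bisector direction at 103.7738° = (-0.238089,0.971243)
center distance |VC| = r/sin(θ/2) = 5.702159/sin(83.0300°) = 5.744613
C = V + |VC|·bis = (-14.8799,-13.8891)
T_A = V + ((C−V)·d_A)·d_A = V + 0.6971·d_A = (-12.8603,-19.2216)
T_B = V + ((C−V)·d_B)·d_B = V + 0.6971·d_B = (-14.2044,-19.5511)
sweep = 180° − θ = 13.9400°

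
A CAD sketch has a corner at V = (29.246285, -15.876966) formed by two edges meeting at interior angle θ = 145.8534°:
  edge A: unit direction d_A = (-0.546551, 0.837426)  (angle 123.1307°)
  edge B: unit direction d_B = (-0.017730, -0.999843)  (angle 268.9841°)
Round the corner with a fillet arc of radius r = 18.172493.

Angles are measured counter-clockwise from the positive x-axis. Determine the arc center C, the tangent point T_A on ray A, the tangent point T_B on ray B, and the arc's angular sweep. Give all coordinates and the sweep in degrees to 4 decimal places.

center=(10.9777,-21.1352) T_A=(26.1958,-11.2030) T_B=(29.1473,-21.4574) sweep=34.1466

bisector direction at 196.0574° = (-0.960985,-0.276600)
center distance |VC| = r/sin(θ/2) = 18.172493/sin(72.9267°) = 19.010277
C = V + |VC|·bis = (10.9777,-21.1352)
T_A = V + ((C−V)·d_A)·d_A = V + 5.5813·d_A = (26.1958,-11.2030)
T_B = V + ((C−V)·d_B)·d_B = V + 5.5813·d_B = (29.1473,-21.4574)
sweep = 180° − θ = 34.1466°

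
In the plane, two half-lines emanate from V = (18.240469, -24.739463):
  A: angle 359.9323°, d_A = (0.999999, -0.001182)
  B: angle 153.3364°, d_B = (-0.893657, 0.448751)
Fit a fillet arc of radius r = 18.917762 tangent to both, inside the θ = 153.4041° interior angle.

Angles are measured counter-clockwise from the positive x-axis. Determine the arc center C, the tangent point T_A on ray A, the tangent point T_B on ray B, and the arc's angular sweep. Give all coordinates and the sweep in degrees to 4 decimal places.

center=(22.7341,-5.8270) T_A=(22.7117,-24.7447) T_B=(14.2447,-22.7330) sweep=26.5959

bisector direction at 76.6344° = (0.231165,0.972915)
center distance |VC| = r/sin(θ/2) = 18.917762/sin(76.7020°) = 19.438977
C = V + |VC|·bis = (22.7341,-5.8270)
T_A = V + ((C−V)·d_A)·d_A = V + 4.4713·d_A = (22.7117,-24.7447)
T_B = V + ((C−V)·d_B)·d_B = V + 4.4713·d_B = (14.2447,-22.7330)
sweep = 180° − θ = 26.5959°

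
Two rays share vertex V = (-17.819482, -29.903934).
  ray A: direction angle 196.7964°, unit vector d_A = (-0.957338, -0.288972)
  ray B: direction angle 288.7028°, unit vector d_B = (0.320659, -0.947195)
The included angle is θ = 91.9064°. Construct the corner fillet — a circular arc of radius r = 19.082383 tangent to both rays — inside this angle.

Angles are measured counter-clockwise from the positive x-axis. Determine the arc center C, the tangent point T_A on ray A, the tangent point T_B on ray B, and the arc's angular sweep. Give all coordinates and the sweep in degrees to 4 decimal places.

center=(-29.9756,-53.5060) T_A=(-35.4898,-35.2377) T_B=(-11.9008,-47.3871) sweep=88.0936

bisector direction at 242.7496° = (-0.457880,-0.889014)
center distance |VC| = r/sin(θ/2) = 19.082383/sin(45.9532°) = 26.548584
C = V + |VC|·bis = (-29.9756,-53.5060)
T_A = V + ((C−V)·d_A)·d_A = V + 18.4578·d_A = (-35.4898,-35.2377)
T_B = V + ((C−V)·d_B)·d_B = V + 18.4578·d_B = (-11.9008,-47.3871)
sweep = 180° − θ = 88.0936°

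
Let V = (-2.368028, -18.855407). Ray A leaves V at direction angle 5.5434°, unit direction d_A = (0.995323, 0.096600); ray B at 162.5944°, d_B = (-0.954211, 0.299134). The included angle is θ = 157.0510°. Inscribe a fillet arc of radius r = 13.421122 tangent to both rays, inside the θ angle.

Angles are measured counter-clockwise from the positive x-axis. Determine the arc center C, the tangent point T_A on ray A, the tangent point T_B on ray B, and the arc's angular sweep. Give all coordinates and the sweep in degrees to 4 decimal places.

center=(-0.9529,-5.2339) T_A=(0.3436,-18.5922) T_B=(-4.9676,-18.0405) sweep=22.9490

bisector direction at 84.0689° = (0.103332,0.994647)
center distance |VC| = r/sin(θ/2) = 13.421122/sin(78.5255°) = 13.694836
C = V + |VC|·bis = (-0.9529,-5.2339)
T_A = V + ((C−V)·d_A)·d_A = V + 2.7243·d_A = (0.3436,-18.5922)
T_B = V + ((C−V)·d_B)·d_B = V + 2.7243·d_B = (-4.9676,-18.0405)
sweep = 180° − θ = 22.9490°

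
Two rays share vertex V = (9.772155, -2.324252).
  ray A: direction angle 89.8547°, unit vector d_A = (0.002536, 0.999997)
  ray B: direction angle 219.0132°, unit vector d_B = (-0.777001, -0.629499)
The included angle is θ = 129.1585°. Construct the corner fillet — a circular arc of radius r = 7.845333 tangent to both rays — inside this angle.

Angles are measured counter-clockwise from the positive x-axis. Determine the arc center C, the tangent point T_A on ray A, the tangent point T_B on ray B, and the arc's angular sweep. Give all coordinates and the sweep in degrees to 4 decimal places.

bisector direction at 154.4340° = (-0.902088,0.431551)
center distance |VC| = r/sin(θ/2) = 7.845333/sin(64.5793°) = 8.686346
C = V + |VC|·bis = (1.9363,1.4244)
T_A = V + ((C−V)·d_A)·d_A = V + 3.7287·d_A = (9.7816,1.4045)
T_B = V + ((C−V)·d_B)·d_B = V + 3.7287·d_B = (6.8749,-4.6715)
sweep = 180° − θ = 50.8415°

center=(1.9363,1.4244) T_A=(9.7816,1.4045) T_B=(6.8749,-4.6715) sweep=50.8415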